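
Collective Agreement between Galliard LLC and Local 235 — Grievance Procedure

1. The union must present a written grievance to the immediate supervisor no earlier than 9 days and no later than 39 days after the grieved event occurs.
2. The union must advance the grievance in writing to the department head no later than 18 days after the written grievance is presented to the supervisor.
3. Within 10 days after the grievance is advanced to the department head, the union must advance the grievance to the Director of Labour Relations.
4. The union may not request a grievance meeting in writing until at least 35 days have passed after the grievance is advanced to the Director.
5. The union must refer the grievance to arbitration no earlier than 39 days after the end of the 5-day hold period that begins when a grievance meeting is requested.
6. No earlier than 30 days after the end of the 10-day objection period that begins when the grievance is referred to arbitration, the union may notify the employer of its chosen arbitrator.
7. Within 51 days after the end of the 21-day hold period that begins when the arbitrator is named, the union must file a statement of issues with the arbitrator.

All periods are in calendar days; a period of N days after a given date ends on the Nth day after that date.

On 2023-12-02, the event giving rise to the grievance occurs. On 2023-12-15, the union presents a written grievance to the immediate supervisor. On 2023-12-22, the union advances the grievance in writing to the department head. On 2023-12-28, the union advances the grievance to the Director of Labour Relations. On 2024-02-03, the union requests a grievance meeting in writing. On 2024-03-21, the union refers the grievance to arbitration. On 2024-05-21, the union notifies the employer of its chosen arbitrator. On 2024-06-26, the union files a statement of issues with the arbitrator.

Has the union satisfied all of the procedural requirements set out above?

(1) the permitted window runs from 2023-12-02 + 9 = 2023-12-11 to 2023-12-02 + 39 = 2024-01-10; 2023-12-15 falls inside that range.
(2) due by 2023-12-15 + 18 days = 2024-01-02; 2023-12-22 is within that limit.
(3) due by 2023-12-22 + 10 days = 2024-01-01; completed 2023-12-28, before the deadline.
(4) permitted from 2023-12-28 + 35 days = 2024-02-01 onward; done 2024-02-03, after the minimum wait.
(5) permitted from 2024-02-08 + 39 days = 2024-03-18 onward; done 2024-03-21, after the minimum wait.
(6) permitted from 2024-03-31 + 30 days = 2024-04-30 onward; 2024-05-21 is on or after that date.
(7) due by 2024-06-11 + 51 days = 2024-08-01; completed 2024-06-26, before the deadline.

Yes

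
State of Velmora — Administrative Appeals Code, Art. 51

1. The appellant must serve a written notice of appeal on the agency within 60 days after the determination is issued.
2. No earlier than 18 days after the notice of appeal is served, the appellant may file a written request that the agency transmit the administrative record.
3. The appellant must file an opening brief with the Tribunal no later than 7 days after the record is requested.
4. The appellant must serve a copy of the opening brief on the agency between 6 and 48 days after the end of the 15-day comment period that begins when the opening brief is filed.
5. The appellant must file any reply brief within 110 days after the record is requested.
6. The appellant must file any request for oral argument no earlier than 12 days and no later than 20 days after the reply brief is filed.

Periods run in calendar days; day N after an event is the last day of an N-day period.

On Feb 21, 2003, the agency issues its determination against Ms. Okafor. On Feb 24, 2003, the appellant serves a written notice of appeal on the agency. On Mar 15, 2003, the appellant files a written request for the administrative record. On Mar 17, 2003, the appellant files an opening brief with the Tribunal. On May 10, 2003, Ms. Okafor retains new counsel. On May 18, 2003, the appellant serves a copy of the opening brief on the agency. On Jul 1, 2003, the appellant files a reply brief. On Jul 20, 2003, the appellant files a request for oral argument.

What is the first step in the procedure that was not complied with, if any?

(1) due by Feb 21, 2003 + 60 days = Apr 22, 2003; completed Feb 24, 2003, before the deadline.
(2) permitted from Feb 24, 2003 + 18 days = Mar 14, 2003 onward; done Mar 15, 2003, after the minimum wait.
(3) due by Mar 15, 2003 + 7 days = Mar 22, 2003; completed Mar 17, 2003, before the deadline.
(4) the permitted window runs from Apr 1, 2003 + 6 = Apr 7, 2003 to Apr 1, 2003 + 48 = May 19, 2003; May 18, 2003 falls inside that range.
(5) due by Mar 15, 2003 + 110 days = Jul 3, 2003; done Jul 1, 2003 — timely.
(6) the permitted window runs from Jul 1, 2003 + 12 = Jul 13, 2003 to Jul 1, 2003 + 20 = Jul 21, 2003; done Jul 20, 2003, which is between those dates.

None — every step was satisfied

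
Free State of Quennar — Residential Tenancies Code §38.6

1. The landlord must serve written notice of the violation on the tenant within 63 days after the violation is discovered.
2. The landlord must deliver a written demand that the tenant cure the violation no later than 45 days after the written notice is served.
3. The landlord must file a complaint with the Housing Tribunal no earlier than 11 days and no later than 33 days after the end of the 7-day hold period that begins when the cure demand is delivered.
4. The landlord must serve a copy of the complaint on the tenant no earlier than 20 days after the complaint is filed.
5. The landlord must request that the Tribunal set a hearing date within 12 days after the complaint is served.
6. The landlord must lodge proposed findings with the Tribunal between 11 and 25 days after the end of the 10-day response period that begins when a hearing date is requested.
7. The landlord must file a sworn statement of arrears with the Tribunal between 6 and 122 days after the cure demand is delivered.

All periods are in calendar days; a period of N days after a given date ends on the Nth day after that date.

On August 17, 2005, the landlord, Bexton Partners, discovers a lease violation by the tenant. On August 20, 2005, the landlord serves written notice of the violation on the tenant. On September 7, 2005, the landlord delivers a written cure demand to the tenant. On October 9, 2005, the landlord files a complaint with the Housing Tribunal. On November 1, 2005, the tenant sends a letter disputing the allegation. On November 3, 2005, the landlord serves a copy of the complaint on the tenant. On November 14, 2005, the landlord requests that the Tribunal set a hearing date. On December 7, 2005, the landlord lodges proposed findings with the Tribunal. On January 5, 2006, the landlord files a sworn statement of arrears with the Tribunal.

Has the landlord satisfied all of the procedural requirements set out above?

(1) due by August 17, 2005 + 63 days = October 19, 2005; done August 20, 2005 — timely.
(2) due by August 20, 2005 + 45 days = October 4, 2005; September 7, 2005 is within that limit.
(3) the permitted window runs from September 14, 2005 + 11 = September 25, 2005 to September 14, 2005 + 33 = October 17, 2005; done October 9, 2005 — within the window.
(4) permitted from October 9, 2005 + 20 days = October 29, 2005 onward; November 3, 2005 is on or after that date.
(5) due by November 3, 2005 + 12 days = November 15, 2005; November 14, 2005 is within that limit.
(6) the permitted window runs from November 24, 2005 + 11 = December 5, 2005 to November 24, 2005 + 25 = December 19, 2005; done December 7, 2005 — within the window.
(7) the permitted window runs from September 7, 2005 + 6 = September 13, 2005 to September 7, 2005 + 122 = January 7, 2006; done January 5, 2006, which is between those dates.

Yes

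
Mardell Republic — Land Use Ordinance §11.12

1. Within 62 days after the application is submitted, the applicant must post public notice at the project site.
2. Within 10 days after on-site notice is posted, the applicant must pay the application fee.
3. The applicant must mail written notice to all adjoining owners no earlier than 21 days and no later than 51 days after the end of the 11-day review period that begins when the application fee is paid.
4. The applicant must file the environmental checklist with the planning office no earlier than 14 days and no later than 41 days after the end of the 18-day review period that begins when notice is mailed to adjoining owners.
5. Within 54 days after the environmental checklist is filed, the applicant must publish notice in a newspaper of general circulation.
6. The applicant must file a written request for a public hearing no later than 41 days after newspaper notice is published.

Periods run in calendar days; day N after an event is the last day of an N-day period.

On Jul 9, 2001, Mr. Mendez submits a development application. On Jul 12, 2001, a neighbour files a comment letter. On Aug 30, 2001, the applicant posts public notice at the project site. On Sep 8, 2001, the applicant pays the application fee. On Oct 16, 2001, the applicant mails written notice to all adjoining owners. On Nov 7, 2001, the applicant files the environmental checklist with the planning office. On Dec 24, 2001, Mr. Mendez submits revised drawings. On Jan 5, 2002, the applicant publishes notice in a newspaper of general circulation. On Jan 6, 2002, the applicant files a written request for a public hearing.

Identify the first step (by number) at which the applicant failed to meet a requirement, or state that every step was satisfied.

Step 4

(1) due by Jul 9, 2001 + 62 days = Sep 9, 2001; done Aug 30, 2001 — timely.
(2) due by Aug 30, 2001 + 10 days = Sep 9, 2001; completed Sep 8, 2001, before the deadline.
(3) the permitted window runs from Sep 19, 2001 + 21 = Oct 10, 2001 to Sep 19, 2001 + 51 = Nov 9, 2001; done Oct 16, 2001, which is between those dates.
(4) the permitted window runs from Nov 3, 2001 + 14 = Nov 17, 2001 to Nov 3, 2001 + 41 = Dec 14, 2001; Nov 7, 2001 is 10 days too early.
No need to go further; step 4 was not satisfied.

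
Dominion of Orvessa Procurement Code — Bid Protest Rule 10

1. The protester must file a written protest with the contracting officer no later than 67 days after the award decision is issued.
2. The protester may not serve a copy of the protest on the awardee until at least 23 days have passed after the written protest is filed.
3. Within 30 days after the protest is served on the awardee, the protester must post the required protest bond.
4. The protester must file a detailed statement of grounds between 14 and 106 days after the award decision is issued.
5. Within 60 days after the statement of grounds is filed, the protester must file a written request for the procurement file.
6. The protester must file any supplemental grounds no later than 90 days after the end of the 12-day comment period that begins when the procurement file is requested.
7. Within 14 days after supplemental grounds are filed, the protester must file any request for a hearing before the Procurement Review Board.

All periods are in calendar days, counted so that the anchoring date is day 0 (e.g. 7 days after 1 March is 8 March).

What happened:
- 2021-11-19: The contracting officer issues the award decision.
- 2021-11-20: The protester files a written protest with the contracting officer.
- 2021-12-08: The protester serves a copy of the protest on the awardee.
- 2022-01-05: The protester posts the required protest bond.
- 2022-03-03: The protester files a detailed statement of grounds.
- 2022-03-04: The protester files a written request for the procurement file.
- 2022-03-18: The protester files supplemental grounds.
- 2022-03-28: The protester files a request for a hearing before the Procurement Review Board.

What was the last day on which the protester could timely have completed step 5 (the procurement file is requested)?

Step 5 runs from 2022-03-03, when the statement of grounds is filed. 60 days after 2022-03-03 is 2022-05-02.

2022-05-02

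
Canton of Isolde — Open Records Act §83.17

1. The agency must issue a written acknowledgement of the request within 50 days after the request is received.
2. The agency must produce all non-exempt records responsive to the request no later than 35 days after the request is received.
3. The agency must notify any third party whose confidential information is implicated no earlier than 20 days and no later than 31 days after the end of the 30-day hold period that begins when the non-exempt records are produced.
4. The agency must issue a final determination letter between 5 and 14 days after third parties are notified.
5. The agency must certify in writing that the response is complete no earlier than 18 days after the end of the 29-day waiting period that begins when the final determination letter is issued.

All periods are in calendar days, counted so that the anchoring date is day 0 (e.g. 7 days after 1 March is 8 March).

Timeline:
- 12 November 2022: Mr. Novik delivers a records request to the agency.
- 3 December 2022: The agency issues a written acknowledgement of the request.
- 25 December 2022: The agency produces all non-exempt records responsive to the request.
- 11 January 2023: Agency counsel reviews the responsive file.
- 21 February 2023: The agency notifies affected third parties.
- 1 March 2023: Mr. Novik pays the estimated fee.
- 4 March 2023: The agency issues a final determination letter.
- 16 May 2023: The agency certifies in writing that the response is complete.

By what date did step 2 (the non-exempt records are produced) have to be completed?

Step 2 runs from 12 November 2022, when the request is received. 35 days after 12 November 2022 is 17 December 2022.

17 December 2022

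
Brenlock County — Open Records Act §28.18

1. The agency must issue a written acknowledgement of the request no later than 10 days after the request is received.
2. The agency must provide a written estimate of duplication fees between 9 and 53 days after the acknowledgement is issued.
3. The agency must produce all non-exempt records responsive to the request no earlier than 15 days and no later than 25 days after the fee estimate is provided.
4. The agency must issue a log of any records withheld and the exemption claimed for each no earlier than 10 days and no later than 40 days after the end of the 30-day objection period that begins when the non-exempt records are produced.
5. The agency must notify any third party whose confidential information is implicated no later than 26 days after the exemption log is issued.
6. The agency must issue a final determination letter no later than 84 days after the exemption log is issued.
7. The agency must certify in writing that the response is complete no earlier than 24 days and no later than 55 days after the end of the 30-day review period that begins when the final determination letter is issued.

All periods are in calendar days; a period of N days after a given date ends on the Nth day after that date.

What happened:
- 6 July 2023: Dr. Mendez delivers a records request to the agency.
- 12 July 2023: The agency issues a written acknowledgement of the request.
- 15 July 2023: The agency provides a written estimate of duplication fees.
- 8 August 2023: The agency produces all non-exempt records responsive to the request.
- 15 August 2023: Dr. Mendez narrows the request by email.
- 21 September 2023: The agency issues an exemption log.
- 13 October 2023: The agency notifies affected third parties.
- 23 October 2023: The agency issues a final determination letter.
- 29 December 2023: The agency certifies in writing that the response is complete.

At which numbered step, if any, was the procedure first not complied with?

Step 1 — counting 10 days from 6 July 2023 (when the request is received) gives a deadline of 16 July 2023; completed 12 July 2023, before the deadline.
Step 2 — 9 and 53 days from 12 July 2023 (when the acknowledgement is issued) are 21 July 2023 and 3 September 2023 respectively; done 15 July 2023 — 6 days before the window opened.

Step 2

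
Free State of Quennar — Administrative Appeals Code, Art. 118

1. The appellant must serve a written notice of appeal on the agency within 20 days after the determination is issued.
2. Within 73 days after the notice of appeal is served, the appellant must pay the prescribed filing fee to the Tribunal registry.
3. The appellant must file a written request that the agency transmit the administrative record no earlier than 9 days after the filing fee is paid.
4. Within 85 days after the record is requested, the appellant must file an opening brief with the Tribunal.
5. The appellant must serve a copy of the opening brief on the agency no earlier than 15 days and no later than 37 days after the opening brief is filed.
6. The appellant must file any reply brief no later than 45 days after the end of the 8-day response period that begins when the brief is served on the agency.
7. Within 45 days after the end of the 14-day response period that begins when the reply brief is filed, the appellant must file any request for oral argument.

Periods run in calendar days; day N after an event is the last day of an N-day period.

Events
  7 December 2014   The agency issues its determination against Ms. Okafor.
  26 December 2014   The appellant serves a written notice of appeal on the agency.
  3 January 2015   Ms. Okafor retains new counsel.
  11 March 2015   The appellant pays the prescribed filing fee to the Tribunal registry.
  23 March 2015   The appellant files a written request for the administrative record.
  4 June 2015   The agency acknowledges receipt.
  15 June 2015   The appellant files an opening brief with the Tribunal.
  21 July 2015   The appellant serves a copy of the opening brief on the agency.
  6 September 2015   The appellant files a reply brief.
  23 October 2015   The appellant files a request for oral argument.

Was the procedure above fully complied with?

(1) due by 7 December 2014 + 20 days = 27 December 2014; 26 December 2014 is within that limit.
(2) due by 26 December 2014 + 73 days = 9 March 2015; done 11 March 2015 — 2 days late.
Later steps need not be reached.

No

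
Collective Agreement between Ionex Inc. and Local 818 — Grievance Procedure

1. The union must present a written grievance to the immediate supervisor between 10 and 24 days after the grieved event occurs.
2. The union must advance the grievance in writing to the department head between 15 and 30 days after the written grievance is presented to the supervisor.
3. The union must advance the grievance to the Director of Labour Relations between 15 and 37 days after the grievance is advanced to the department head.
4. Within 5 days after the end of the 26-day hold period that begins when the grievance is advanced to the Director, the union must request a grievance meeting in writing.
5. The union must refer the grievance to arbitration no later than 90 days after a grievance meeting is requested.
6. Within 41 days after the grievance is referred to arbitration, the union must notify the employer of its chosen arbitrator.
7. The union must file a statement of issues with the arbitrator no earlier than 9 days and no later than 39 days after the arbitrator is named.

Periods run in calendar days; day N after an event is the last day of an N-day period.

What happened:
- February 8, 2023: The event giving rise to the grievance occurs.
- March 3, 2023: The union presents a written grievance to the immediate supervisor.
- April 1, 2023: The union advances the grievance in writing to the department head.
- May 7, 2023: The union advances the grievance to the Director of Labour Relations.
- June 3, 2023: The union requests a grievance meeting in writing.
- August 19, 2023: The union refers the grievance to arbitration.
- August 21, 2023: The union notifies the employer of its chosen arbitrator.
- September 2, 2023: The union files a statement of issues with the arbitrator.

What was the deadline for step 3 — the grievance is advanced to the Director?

Step 3 runs from April 1, 2023, when the grievance is advanced to the department head. The window is 15–37 days after April 1, 2023; it closes on May 8, 2023.

May 8, 2023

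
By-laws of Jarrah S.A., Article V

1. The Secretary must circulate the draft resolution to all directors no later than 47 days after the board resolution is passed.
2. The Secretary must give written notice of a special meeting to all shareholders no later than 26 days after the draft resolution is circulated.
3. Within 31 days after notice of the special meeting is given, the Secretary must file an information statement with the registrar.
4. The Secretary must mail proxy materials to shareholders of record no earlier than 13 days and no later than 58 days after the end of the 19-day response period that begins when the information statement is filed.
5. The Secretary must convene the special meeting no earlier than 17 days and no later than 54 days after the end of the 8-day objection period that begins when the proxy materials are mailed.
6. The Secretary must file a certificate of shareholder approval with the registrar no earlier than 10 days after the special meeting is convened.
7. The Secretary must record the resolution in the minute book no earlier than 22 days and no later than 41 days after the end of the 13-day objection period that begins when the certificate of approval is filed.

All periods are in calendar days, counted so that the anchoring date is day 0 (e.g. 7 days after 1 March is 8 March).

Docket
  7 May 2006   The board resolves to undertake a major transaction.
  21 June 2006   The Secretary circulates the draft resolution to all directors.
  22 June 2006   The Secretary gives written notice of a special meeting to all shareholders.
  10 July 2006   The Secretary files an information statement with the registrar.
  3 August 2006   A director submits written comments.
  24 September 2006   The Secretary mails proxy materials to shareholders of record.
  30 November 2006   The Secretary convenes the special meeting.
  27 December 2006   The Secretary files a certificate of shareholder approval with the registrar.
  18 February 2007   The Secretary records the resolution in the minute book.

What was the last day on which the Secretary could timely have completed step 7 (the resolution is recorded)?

The certificate of approval is filed on 27 December 2006; the 13-day objection period therefore ends 9 January 2007, and step 7 runs from that date. The window is 22–41 days after 9 January 2007; it closes on 19 February 2007.

19 February 2007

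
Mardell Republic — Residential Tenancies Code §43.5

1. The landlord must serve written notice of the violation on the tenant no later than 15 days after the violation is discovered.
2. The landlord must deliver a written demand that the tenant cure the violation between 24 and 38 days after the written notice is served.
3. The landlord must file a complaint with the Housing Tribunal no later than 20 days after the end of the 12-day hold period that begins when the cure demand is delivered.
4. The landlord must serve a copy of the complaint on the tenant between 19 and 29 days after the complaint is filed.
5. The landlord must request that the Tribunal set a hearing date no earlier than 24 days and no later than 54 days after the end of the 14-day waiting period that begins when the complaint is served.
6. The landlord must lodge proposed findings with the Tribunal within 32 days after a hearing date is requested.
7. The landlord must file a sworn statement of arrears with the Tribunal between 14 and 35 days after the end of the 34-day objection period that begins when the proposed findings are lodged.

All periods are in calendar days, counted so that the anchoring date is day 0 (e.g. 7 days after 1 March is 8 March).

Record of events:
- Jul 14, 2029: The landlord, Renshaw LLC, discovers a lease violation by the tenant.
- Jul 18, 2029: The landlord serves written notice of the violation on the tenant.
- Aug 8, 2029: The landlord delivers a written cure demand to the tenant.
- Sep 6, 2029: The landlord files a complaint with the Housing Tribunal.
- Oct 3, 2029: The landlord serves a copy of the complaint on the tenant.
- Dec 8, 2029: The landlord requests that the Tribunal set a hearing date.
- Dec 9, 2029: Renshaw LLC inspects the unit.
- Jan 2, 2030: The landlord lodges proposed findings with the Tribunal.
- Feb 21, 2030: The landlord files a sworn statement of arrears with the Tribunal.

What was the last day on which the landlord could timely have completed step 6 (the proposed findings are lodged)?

Jan 9, 2030

Step 6 runs from Dec 8, 2029, when a hearing date is requested. 32 days after Dec 8, 2029 is Jan 9, 2030.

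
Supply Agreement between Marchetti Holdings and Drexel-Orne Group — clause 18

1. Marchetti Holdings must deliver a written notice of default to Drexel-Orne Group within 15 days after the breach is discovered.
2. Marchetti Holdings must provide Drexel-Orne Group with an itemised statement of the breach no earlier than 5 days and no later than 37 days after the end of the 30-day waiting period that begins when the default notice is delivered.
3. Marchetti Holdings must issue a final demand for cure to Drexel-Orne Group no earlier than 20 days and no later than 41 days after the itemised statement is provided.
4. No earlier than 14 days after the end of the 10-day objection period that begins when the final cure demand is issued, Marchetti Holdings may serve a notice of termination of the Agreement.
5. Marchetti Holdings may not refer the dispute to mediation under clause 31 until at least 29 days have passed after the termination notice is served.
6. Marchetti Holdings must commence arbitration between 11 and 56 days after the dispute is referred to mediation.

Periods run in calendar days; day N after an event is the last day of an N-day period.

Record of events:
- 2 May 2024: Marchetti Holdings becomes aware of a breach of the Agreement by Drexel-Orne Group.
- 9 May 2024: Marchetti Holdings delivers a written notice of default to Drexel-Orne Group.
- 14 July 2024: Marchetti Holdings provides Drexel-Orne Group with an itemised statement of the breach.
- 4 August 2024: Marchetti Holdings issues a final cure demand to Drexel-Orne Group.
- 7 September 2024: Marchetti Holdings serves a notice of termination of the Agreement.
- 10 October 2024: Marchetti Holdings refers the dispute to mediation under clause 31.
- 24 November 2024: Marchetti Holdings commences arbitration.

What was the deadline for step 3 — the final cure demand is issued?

24 August 2024

Step 3 runs from 14 July 2024, when the itemised statement is provided. The window is 20–41 days after 14 July 2024; it closes on 24 August 2024.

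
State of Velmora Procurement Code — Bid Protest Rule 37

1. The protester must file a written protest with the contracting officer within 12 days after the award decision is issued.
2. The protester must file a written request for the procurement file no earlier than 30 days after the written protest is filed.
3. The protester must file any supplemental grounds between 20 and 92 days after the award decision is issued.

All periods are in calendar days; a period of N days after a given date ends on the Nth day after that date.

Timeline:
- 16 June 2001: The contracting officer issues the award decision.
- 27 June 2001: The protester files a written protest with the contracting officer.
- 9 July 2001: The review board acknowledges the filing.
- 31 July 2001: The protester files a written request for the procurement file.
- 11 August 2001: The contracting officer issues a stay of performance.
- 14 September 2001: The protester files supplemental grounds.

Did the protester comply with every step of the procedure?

Yes

(1) due by 16 June 2001 + 12 days = 28 June 2001; 27 June 2001 is within that limit.
(2) permitted from 27 June 2001 + 30 days = 27 July 2001 onward; done 31 July 2001 — permitted.
(3) the permitted window runs from 16 June 2001 + 20 = 6 July 2001 to 16 June 2001 + 92 = 16 September 2001; done 14 September 2001 — within the window.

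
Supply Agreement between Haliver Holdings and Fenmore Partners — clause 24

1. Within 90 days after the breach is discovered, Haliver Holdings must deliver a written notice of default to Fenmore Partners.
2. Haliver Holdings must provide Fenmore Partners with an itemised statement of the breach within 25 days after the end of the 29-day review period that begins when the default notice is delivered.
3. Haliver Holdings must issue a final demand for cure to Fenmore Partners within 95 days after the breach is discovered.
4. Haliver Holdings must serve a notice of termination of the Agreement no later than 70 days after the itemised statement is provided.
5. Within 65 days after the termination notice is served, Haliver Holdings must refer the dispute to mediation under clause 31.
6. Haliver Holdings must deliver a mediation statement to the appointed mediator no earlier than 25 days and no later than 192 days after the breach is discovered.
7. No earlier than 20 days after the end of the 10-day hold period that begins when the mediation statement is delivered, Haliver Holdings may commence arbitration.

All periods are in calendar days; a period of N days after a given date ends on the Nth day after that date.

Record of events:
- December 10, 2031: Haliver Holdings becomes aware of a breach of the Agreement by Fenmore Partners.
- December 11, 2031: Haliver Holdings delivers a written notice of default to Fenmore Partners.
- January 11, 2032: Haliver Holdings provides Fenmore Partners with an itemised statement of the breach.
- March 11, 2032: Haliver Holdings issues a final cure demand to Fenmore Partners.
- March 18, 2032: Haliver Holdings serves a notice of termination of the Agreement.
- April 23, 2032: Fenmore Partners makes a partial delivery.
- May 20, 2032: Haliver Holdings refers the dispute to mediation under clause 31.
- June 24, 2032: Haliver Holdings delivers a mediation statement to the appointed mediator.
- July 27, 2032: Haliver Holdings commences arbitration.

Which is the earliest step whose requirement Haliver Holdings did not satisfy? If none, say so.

Step 6

(1) due by December 10, 2031 + 90 days = March 9, 2032; completed December 11, 2031, before the deadline.
(2) due by January 9, 2032 + 25 days = February 3, 2032; January 11, 2032 is within that limit.
(3) due by December 10, 2031 + 95 days = March 14, 2032; March 11, 2032 is within that limit.
(4) due by January 11, 2032 + 70 days = March 21, 2032; March 18, 2032 is within that limit.
(5) due by March 18, 2032 + 65 days = May 22, 2032; May 20, 2032 is within that limit.
(6) the permitted window runs from December 10, 2031 + 25 = January 4, 2032 to December 10, 2031 + 192 = June 19, 2032; June 24, 2032 is 5 days past the end of the window.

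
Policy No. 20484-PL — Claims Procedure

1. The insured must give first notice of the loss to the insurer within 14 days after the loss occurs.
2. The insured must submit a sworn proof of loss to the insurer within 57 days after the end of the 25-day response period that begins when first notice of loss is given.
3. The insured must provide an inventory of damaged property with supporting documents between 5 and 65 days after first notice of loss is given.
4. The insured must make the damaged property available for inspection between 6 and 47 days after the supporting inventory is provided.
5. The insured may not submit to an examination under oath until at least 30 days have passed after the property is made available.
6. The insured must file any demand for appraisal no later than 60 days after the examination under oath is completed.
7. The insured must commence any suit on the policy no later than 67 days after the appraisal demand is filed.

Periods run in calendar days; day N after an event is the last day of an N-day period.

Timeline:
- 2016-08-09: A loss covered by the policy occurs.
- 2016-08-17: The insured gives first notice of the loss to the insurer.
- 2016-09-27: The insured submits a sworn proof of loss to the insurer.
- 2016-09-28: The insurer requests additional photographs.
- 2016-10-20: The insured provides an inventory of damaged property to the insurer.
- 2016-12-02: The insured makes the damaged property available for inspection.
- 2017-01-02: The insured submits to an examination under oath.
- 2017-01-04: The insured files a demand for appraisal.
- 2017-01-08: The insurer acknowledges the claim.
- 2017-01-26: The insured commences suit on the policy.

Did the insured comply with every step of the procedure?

Yes

Step 1: 14 days after 2016-08-09 (when the loss occurs) is 2016-08-23; completed 2016-08-17, before the deadline.
Step 2: 57 days after 2016-09-11 (end of the 25-day response period, which began when first notice of loss is given on 2016-08-17) is 2016-11-07; completed 2016-09-27, before the deadline.
Step 3: the window is 5–65 days after 2016-08-17 (when first notice of loss is given), so 2016-08-22 through 2016-10-21; 2016-10-20 falls inside that range.
Step 4: the window is 6–47 days after 2016-10-20 (when the supporting inventory is provided), so 2016-10-26 through 2016-12-06; done 2016-12-02 — within the window.
Step 5: the earliest permitted date is 30 days after 2016-12-02 (when the property is made available), i.e. 2017-01-01; done 2017-01-02, after the minimum wait.
Step 6: 60 days after 2017-01-02 (when the examination under oath is completed) is 2017-03-03; done 2017-01-04 — timely.
Step 7: 67 days after 2017-01-04 (when the appraisal demand is filed) is 2017-03-12; completed 2017-01-26, before the deadline.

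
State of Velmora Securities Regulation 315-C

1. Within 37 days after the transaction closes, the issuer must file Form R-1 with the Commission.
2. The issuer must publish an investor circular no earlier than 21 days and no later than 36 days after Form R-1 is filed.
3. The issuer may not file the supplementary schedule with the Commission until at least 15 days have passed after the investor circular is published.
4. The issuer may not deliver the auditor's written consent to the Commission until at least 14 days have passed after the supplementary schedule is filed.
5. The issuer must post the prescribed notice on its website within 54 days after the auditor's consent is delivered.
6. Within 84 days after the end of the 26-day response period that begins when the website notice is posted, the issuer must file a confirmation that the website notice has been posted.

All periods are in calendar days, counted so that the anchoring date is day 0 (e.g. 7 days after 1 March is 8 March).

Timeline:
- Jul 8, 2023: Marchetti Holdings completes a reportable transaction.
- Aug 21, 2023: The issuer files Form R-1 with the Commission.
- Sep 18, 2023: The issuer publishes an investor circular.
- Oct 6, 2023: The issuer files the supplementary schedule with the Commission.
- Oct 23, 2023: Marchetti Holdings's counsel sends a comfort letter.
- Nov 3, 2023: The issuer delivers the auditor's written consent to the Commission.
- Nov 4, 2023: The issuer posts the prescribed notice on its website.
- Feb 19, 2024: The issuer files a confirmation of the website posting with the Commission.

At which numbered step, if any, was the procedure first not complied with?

Step 1 — counting 37 days from Jul 8, 2023 (when the transaction closes) gives a deadline of Aug 14, 2023; not done until Aug 21, 2023, 7 days after the deadline.

Step 1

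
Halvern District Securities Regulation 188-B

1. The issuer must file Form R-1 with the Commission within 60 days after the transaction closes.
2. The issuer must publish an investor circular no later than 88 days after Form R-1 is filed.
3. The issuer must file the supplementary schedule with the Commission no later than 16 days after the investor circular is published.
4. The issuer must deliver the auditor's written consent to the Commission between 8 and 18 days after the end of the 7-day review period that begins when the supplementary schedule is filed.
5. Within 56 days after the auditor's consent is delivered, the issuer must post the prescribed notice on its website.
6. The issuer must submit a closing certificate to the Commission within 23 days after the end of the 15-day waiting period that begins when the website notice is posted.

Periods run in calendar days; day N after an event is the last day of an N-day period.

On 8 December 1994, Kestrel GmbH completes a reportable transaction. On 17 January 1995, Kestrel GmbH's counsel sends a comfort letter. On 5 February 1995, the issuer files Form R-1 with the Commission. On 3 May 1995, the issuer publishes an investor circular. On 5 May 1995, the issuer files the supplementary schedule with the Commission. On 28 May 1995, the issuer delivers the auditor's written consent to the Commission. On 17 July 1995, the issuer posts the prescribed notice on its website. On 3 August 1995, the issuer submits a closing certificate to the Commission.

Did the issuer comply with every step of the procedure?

Yes

Step 1: 60 days after 8 December 1994 (when the transaction closes) is 6 February 1995; done 5 February 1995 — timely.
Step 2: 88 days after 5 February 1995 (when Form R-1 is filed) is 4 May 1995; done 3 May 1995 — timely.
Step 3: 16 days after 3 May 1995 (when the investor circular is published) is 19 May 1995; 5 May 1995 is within that limit.
Step 4: the window is 8–18 days after 12 May 1995 (end of the 7-day review period, which began when the supplementary schedule is filed on 5 May 1995), so 20 May 1995 through 30 May 1995; done 28 May 1995 — within the window.
Step 5: 56 days after 28 May 1995 (when the auditor's consent is delivered) is 23 July 1995; completed 17 July 1995, before the deadline.
Step 6: 23 days after 1 August 1995 (end of the 15-day waiting period, which began when the website notice is posted on 17 July 1995) is 24 August 1995; 3 August 1995 is within that limit.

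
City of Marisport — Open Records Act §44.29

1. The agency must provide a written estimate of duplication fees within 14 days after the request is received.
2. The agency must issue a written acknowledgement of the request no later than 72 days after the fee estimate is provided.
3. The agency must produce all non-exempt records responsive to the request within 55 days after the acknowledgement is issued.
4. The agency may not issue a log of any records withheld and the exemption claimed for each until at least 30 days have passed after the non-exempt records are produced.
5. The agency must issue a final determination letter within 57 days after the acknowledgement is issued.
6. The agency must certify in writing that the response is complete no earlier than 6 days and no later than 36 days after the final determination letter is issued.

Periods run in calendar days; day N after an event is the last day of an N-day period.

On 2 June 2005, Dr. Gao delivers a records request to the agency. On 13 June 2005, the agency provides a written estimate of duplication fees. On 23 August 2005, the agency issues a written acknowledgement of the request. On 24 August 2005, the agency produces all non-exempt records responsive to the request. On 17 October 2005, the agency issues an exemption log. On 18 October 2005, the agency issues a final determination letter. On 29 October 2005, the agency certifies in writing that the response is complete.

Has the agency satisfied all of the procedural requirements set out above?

Yes

(1) due by 2 June 2005 + 14 days = 16 June 2005; completed 13 June 2005, before the deadline.
(2) due by 13 June 2005 + 72 days = 24 August 2005; completed 23 August 2005, before the deadline.
(3) due by 23 August 2005 + 55 days = 17 October 2005; completed 24 August 2005, before the deadline.
(4) permitted from 24 August 2005 + 30 days = 23 September 2005 onward; done 17 October 2005 — permitted.
(5) due by 23 August 2005 + 57 days = 19 October 2005; completed 18 October 2005, before the deadline.
(6) the permitted window runs from 18 October 2005 + 6 = 24 October 2005 to 18 October 2005 + 36 = 23 November 2005; done 29 October 2005 — within the window.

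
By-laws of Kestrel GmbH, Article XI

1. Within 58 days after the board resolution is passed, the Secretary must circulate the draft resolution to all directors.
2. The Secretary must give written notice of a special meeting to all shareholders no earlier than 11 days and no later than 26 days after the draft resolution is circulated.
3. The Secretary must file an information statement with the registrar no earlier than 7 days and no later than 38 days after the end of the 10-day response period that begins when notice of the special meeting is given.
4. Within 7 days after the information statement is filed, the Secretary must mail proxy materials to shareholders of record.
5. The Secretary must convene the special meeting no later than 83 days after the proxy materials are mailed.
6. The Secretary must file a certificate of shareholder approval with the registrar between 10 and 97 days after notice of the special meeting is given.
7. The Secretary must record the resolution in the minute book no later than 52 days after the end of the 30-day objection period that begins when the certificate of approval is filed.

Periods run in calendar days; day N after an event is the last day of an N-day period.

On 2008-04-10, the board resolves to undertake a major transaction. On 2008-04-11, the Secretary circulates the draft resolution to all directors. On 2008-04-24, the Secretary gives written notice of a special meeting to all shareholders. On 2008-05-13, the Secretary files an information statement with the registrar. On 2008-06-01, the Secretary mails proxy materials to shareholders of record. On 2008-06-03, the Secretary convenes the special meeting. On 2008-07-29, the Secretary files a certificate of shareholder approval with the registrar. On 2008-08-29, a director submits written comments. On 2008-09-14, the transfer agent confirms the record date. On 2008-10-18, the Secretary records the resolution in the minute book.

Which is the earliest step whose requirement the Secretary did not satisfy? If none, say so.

Step 1 — counting 58 days from 2008-04-10 (when the board resolution is passed) gives a deadline of 2008-06-07; completed 2008-04-11, before the deadline.
Step 2 — 11 and 26 days from 2008-04-11 (when the draft resolution is circulated) are 2008-04-22 and 2008-05-07 respectively; 2008-04-24 falls inside that range.
Step 3 — 7 and 38 days from 2008-05-04 (end of the 10-day response period, which began when notice of the special meeting is given on 2008-04-24) are 2008-05-11 and 2008-06-11 respectively; done 2008-05-13, which is between those dates.
Step 4 — counting 7 days from 2008-05-13 (when the information statement is filed) gives a deadline of 2008-05-20; done 2008-06-01 — 12 days late.

Step 4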